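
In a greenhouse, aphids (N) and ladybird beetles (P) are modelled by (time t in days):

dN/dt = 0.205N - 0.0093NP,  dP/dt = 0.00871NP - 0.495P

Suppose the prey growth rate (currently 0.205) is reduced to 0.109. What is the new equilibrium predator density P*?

P* ≈ 11.7

At the interior fixed point, setting dN/dt = 0 with N > 0 fixes P* = (prey growth rate)/(NP coefficient) — independent of the other coefficients.
With the change, P* = 0.109/0.0093 = 11.7; it falls from 22.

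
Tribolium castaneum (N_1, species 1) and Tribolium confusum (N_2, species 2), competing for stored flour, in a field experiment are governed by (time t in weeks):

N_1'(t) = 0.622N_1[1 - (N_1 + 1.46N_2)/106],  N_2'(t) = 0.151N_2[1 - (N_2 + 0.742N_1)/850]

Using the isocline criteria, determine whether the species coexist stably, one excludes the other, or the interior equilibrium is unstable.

Compare the nullcline intercepts: K1/α12 = 106/1.46 = 72.6 < K2 = 850; K2/α21 = 850/0.742 = 1150 > K1 = 106.
Since the inequalities point opposite ways, species 2 can invade but species 1 cannot.

species 2 excludes species 1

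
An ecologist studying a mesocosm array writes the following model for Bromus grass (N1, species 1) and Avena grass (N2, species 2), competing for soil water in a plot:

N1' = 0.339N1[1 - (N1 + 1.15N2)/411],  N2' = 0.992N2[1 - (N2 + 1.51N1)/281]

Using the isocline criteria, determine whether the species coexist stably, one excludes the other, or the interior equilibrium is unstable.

Compare the nullcline intercepts: K1/α12 = 411/1.15 = 357 > K2 = 281; K2/α21 = 281/1.51 = 186 < K1 = 411.
Since the inequalities point opposite ways, species 1 can invade but species 2 cannot.

species 1 excludes species 2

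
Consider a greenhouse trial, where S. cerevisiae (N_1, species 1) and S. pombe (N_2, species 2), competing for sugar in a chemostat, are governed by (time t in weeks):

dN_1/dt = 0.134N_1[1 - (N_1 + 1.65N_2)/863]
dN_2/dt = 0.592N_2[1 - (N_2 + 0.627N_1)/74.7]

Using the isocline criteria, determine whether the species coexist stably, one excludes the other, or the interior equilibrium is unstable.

species 1 excludes species 2

Compare the nullcline intercepts: K1/α12 = 863/1.65 = 523 > K2 = 74.7; K2/α21 = 74.7/0.627 = 119 < K1 = 863.
Since the inequalities point opposite ways, species 1 can invade but species 2 cannot.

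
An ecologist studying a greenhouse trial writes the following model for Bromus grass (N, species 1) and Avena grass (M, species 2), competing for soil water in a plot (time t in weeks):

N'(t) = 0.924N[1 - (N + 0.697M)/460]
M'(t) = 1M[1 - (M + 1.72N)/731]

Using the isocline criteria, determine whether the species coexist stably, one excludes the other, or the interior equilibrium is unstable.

unstable coexistence (outcome depends on initial conditions)

Compare the nullcline intercepts: K1/α12 = 460/0.697 = 660 < K2 = 731; K2/α21 = 731/1.72 = 425 < K1 = 460.
Since both are reversed, neither can invade when rare; the interior point is a saddle.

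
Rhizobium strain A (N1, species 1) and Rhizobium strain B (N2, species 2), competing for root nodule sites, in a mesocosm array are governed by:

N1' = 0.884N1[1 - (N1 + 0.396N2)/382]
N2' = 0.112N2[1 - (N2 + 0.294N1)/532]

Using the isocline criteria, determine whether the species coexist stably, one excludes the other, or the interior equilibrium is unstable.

stable coexistence

Compare the nullcline intercepts: K1/α12 = 382/0.396 = 965 > K2 = 532; K2/α21 = 532/0.294 = 1810 > K1 = 382.
Since both inequalities hold, each species can invade when rare, so the interior equilibrium is stable.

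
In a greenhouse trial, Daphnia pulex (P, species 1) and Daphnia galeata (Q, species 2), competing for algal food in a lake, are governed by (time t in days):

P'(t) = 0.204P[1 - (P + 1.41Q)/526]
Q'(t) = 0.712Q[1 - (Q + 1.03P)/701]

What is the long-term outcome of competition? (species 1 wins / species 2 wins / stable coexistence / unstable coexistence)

Compare the nullcline intercepts: K1/α12 = 526/1.41 = 373 < K2 = 701; K2/α21 = 701/1.03 = 681 > K1 = 526.
Since the inequalities point opposite ways, species 2 can invade but species 1 cannot.

species 2 excludes species 1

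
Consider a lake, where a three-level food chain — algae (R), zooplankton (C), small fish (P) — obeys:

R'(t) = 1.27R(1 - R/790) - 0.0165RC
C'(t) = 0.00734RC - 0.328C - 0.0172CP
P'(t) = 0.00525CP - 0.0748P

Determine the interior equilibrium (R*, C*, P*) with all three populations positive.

From dP/dt = 0: 0.00525C* = 0.0748, so C* = 14.2.
From dR/dt = 0: 1.27(1 - R*/790) = 0.0165·14.2, giving R* = 790·(1 - 0.185) = 644.
From dC/dt = 0: 0.00734·644 - 0.328 = 0.0172P*, so P* = 4.4/0.0172 = 256.

R* ≈ 644, C* ≈ 14.2, P* ≈ 256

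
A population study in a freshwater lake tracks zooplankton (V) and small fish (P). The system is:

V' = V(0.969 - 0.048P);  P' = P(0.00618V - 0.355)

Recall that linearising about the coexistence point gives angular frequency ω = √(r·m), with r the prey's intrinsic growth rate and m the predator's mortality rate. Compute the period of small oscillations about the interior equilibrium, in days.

Here r = 0.969 and m = 0.355, so r·m = 0.344.
ω = √0.344 = 0.587 per day, hence T = 2π/ω ≈ 10.7 days.

T ≈ 10.7 days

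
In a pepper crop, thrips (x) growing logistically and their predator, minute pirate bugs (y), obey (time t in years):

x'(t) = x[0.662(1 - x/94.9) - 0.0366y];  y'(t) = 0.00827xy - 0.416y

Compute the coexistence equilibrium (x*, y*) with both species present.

From dy/dt = 0 with y > 0: 0.00827x* = 0.416, so x* = 50.3.
Substitute into dx/dt = 0: 0.662(1 - 50.3/94.9) = 0.0366y*.
The bracket is 0.47, giving y* = 0.311/0.0366 = 8.5.

x* ≈ 50.3, y* ≈ 8.5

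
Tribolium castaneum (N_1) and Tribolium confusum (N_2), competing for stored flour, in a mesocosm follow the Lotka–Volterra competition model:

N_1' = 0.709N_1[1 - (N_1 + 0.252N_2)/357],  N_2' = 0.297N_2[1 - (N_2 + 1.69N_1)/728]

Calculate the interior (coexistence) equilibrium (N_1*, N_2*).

Setting both brackets to zero gives the nullclines N_1 + 0.252N_2 = 357 and 1.69N_1 + N_2 = 728.
Substituting N_2 = 728 - 1.69N_1 into the first: N_1(1 - 0.252·1.69) = 357 - 0.252·728.
So N_1* = 174/0.574 = 302, and then N_2* = 728 - 1.69·302 = 217.

N_1* ≈ 302, N_2* ≈ 217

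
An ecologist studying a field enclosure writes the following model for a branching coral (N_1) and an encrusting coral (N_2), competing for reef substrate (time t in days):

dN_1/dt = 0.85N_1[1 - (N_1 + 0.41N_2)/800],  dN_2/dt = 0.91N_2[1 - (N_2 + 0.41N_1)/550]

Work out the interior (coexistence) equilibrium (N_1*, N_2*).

Setting both brackets to zero gives the nullclines N_1 + 0.41N_2 = 800 and 0.41N_1 + N_2 = 550.
Substituting N_2 = 550 - 0.41N_1 into the first: N_1(1 - 0.41·0.41) = 800 - 0.41·550.
So N_1* = 574/0.832 = 691, and then N_2* = 550 - 0.41·691 = 267.

N_1* ≈ 691, N_2* ≈ 267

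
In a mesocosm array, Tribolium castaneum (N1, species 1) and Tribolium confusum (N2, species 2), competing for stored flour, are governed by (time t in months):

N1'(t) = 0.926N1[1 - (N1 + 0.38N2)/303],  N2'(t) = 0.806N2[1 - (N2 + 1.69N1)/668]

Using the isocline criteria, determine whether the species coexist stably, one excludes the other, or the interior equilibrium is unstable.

stable coexistence

Compare the nullcline intercepts: K1/α12 = 303/0.38 = 797 > K2 = 668; K2/α21 = 668/1.69 = 395 > K1 = 303.
Since both inequalities hold, each species can invade when rare, so the interior equilibrium is stable.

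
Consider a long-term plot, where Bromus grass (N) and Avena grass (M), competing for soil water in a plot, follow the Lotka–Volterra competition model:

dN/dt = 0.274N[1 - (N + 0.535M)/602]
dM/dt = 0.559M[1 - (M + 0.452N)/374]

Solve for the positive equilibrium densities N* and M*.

N* ≈ 530, M* ≈ 134

Setting both brackets to zero gives the nullclines N + 0.535M = 602 and 0.452N + M = 374.
Substituting M = 374 - 0.452N into the first: N(1 - 0.535·0.452) = 602 - 0.535·374.
So N* = 402/0.758 = 530, and then M* = 374 - 0.452·530 = 134.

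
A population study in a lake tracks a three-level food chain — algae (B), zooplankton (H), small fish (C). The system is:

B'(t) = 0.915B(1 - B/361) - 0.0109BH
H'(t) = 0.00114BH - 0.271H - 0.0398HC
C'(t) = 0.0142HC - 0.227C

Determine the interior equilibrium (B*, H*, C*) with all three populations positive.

B* ≈ 292, H* ≈ 16, C* ≈ 1.56

From dC/dt = 0: 0.0142H* = 0.227, so H* = 16.
From dB/dt = 0: 0.915(1 - B*/361) = 0.0109·16, giving B* = 361·(1 - 0.19) = 292.
From dH/dt = 0: 0.00114·292 - 0.271 = 0.0398C*, so C* = 0.0622/0.0398 = 1.56.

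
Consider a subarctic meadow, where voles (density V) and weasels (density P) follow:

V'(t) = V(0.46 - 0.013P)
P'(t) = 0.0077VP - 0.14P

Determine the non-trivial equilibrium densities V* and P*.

V* ≈ 18.2, P* ≈ 35.4

Set dP/dt = 0 with P > 0: 0.0077V - 0.14 = 0, so V* = 0.14/0.0077 = 18.2.
Set dV/dt = 0 with V > 0: 0.46 - 0.013P = 0, so P* = 0.46/0.013 = 35.4.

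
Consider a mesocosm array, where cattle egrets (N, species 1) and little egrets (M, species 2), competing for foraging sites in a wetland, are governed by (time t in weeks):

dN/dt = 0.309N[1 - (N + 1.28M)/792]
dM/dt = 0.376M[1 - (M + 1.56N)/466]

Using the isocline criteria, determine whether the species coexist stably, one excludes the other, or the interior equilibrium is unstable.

species 1 excludes species 2

Compare the nullcline intercepts: K1/α12 = 792/1.28 = 619 > K2 = 466; K2/α21 = 466/1.56 = 299 < K1 = 792.
Since the inequalities point opposite ways, species 1 can invade but species 2 cannot.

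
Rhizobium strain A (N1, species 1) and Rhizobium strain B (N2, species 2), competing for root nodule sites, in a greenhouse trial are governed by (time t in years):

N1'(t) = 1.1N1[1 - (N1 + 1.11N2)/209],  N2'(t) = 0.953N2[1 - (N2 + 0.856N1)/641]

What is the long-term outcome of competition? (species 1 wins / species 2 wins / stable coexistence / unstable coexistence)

species 2 excludes species 1

Compare the nullcline intercepts: K1/α12 = 209/1.11 = 188 < K2 = 641; K2/α21 = 641/0.856 = 749 > K1 = 209.
Since the inequalities point opposite ways, species 2 can invade but species 1 cannot.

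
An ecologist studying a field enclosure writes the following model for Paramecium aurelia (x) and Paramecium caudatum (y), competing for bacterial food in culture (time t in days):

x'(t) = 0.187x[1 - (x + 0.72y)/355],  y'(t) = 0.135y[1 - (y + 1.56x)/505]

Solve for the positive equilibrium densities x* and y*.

x* ≈ 69.8, y* ≈ 396

Setting both brackets to zero gives the nullclines x + 0.72y = 355 and 1.56x + y = 505.
Substituting y = 505 - 1.56x into the first: x(1 - 0.72·1.56) = 355 - 0.72·505.
So x* = -8.6/-0.123 = 69.8, and then y* = 505 - 1.56·69.8 = 396.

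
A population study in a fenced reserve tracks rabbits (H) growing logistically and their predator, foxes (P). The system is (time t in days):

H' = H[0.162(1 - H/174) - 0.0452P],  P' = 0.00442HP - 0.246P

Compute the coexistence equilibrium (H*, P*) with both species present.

From dP/dt = 0 with P > 0: 0.00442H* = 0.246, so H* = 55.7.
Substitute into dH/dt = 0: 0.162(1 - 55.7/174) = 0.0452P*.
The bracket is 0.68, giving P* = 0.11/0.0452 = 2.44.

H* ≈ 55.7, P* ≈ 2.44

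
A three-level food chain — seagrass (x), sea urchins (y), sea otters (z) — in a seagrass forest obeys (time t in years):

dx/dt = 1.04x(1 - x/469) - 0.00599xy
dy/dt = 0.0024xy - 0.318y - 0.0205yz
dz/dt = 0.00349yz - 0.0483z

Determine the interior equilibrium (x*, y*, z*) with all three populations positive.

From dz/dt = 0: 0.00349y* = 0.0483, so y* = 13.8.
From dx/dt = 0: 1.04(1 - x*/469) = 0.00599·13.8, giving x* = 469·(1 - 0.0797) = 432.
From dy/dt = 0: 0.0024·432 - 0.318 = 0.0205z*, so z* = 0.718/0.0205 = 35.

x* ≈ 432, y* ≈ 13.8, z* ≈ 35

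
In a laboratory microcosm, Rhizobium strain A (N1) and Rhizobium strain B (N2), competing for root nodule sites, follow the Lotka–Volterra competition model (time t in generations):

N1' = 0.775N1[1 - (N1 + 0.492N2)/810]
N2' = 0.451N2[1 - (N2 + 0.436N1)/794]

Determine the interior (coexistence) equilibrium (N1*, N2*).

Setting both brackets to zero gives the nullclines N1 + 0.492N2 = 810 and 0.436N1 + N2 = 794.
Substituting N2 = 794 - 0.436N1 into the first: N1(1 - 0.492·0.436) = 810 - 0.492·794.
So N1* = 419/0.785 = 534, and then N2* = 794 - 0.436·534 = 561.

N1* ≈ 534, N2* ≈ 561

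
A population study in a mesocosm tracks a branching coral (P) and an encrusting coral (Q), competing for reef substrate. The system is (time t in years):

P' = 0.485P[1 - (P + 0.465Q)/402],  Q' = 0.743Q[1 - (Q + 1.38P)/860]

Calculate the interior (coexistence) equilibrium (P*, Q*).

P* ≈ 5.86, Q* ≈ 852

Setting both brackets to zero gives the nullclines P + 0.465Q = 402 and 1.38P + Q = 860.
Substituting Q = 860 - 1.38P into the first: P(1 - 0.465·1.38) = 402 - 0.465·860.
So P* = 2.1/0.358 = 5.86, and then Q* = 860 - 1.38·5.86 = 852.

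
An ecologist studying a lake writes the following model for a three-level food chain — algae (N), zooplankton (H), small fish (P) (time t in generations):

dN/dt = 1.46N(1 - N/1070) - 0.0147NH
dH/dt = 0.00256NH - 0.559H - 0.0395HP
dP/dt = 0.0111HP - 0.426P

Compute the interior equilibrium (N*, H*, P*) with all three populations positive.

From dP/dt = 0: 0.0111H* = 0.426, so H* = 38.4.
From dN/dt = 0: 1.46(1 - N*/1070) = 0.0147·38.4, giving N* = 1070·(1 - 0.386) = 657.
From dH/dt = 0: 0.00256·657 - 0.559 = 0.0395P*, so P* = 1.12/0.0395 = 28.4.

N* ≈ 657, H* ≈ 38.4, P* ≈ 28.4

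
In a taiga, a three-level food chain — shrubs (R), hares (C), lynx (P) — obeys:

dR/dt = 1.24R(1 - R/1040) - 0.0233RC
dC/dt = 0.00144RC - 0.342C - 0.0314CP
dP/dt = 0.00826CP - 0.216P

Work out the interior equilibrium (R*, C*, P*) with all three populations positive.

R* ≈ 529, C* ≈ 26.2, P* ≈ 13.4

From dP/dt = 0: 0.00826C* = 0.216, so C* = 26.2.
From dR/dt = 0: 1.24(1 - R*/1040) = 0.0233·26.2, giving R* = 1040·(1 - 0.491) = 529.
From dC/dt = 0: 0.00144·529 - 0.342 = 0.0314P*, so P* = 0.42/0.0314 = 13.4.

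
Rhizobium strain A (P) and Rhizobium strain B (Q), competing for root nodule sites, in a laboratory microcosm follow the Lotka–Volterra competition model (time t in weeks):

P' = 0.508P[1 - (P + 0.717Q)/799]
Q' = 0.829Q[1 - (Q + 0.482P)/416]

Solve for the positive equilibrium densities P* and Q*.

P* ≈ 765, Q* ≈ 47.2

Setting both brackets to zero gives the nullclines P + 0.717Q = 799 and 0.482P + Q = 416.
Substituting Q = 416 - 0.482P into the first: P(1 - 0.717·0.482) = 799 - 0.717·416.
So P* = 501/0.654 = 765, and then Q* = 416 - 0.482·765 = 47.2.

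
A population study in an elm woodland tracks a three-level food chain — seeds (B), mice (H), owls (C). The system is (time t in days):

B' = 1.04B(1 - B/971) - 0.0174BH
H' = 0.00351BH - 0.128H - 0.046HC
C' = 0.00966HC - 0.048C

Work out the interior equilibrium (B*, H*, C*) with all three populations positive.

From dC/dt = 0: 0.00966H* = 0.048, so H* = 4.97.
From dB/dt = 0: 1.04(1 - B*/971) = 0.0174·4.97, giving B* = 971·(1 - 0.0831) = 890.
From dH/dt = 0: 0.00351·890 - 0.128 = 0.046C*, so C* = 3/0.046 = 65.1.

B* ≈ 890, H* ≈ 4.97, C* ≈ 65.1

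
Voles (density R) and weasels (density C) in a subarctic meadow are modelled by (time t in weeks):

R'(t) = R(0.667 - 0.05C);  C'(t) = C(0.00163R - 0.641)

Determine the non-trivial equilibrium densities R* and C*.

R* ≈ 393, C* ≈ 13.3

Set dC/dt = 0 with C > 0: 0.00163R - 0.641 = 0, so R* = 0.641/0.00163 = 393.
Set dR/dt = 0 with R > 0: 0.667 - 0.05C = 0, so C* = 0.667/0.05 = 13.3.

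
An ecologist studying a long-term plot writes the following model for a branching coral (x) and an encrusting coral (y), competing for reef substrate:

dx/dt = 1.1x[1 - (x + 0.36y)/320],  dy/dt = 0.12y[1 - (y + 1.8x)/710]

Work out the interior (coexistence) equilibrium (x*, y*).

x* ≈ 183, y* ≈ 381

Setting both brackets to zero gives the nullclines x + 0.36y = 320 and 1.8x + y = 710.
Substituting y = 710 - 1.8x into the first: x(1 - 0.36·1.8) = 320 - 0.36·710.
So x* = 64.4/0.352 = 183, and then y* = 710 - 1.8·183 = 381.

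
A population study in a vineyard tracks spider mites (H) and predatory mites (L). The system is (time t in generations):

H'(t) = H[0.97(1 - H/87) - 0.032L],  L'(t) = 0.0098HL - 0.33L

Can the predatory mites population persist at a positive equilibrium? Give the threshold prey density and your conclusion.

Threshold H = 33.7; K > 33.7, so yes, the predator persists.

The predator equation gives dL/dt > 0 only when H > 0.33/0.0098 = 33.7.
Without the predator, H → K = 87. Since 87 > 33.7, the predator can invade and persist.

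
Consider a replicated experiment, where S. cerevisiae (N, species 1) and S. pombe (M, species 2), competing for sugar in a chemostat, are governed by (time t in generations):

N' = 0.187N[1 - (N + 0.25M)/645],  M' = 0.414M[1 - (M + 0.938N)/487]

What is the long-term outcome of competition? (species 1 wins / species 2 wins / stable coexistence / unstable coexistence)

species 1 excludes species 2

Compare the nullcline intercepts: K1/α12 = 645/0.25 = 2580 > K2 = 487; K2/α21 = 487/0.938 = 519 < K1 = 645.
Since the inequalities point opposite ways, species 1 can invade but species 2 cannot.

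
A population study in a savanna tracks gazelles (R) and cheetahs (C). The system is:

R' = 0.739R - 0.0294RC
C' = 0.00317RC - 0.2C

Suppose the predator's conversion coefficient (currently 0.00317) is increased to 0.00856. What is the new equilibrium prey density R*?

At the interior fixed point, setting dC/dt = 0 with C > 0 fixes R* = (predator death rate)/(RC coefficient) — independent of the other coefficients.
With the change, R* = 0.2/0.00856 = 23.4; it falls from 63.1.

R* ≈ 23.4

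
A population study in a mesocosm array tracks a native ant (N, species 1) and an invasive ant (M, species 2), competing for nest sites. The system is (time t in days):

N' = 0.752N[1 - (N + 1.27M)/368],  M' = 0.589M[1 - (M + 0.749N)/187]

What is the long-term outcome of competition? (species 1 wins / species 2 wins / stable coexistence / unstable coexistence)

Compare the nullcline intercepts: K1/α12 = 368/1.27 = 290 > K2 = 187; K2/α21 = 187/0.749 = 250 < K1 = 368.
Since the inequalities point opposite ways, species 1 can invade but species 2 cannot.

species 1 excludes species 2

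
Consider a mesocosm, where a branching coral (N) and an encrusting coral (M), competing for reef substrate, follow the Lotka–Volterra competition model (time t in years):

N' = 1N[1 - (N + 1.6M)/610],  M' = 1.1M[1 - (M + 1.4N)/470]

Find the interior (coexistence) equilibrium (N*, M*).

N* ≈ 115, M* ≈ 310

Setting both brackets to zero gives the nullclines N + 1.6M = 610 and 1.4N + M = 470.
Substituting M = 470 - 1.4N into the first: N(1 - 1.6·1.4) = 610 - 1.6·470.
So N* = -142/-1.24 = 115, and then M* = 470 - 1.4·115 = 310.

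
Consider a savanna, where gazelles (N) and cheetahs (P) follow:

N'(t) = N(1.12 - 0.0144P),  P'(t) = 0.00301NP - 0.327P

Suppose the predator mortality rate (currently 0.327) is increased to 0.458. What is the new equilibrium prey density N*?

N* ≈ 152

At the interior fixed point, setting dP/dt = 0 with P > 0 fixes N* = (predator death rate)/(NP coefficient) — independent of the other coefficients.
With the change, N* = 0.458/0.00301 = 152; it rises from 109.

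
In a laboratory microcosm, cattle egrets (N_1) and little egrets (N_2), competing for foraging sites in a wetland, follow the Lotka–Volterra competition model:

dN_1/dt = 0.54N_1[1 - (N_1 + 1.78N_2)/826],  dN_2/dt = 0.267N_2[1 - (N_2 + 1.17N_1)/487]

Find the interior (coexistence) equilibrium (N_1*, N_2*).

Setting both brackets to zero gives the nullclines N_1 + 1.78N_2 = 826 and 1.17N_1 + N_2 = 487.
Substituting N_2 = 487 - 1.17N_1 into the first: N_1(1 - 1.78·1.17) = 826 - 1.78·487.
So N_1* = -40.9/-1.08 = 37.7, and then N_2* = 487 - 1.17·37.7 = 443.

N_1* ≈ 37.7, N_2* ≈ 443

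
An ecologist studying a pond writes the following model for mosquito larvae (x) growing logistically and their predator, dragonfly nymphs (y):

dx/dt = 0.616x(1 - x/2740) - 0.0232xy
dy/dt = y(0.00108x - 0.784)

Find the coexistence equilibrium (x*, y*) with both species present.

From dy/dt = 0 with y > 0: 0.00108x* = 0.784, so x* = 726.
Substitute into dx/dt = 0: 0.616(1 - 726/2740) = 0.0232y*.
The bracket is 0.735, giving y* = 0.453/0.0232 = 19.5.

x* ≈ 726, y* ≈ 19.5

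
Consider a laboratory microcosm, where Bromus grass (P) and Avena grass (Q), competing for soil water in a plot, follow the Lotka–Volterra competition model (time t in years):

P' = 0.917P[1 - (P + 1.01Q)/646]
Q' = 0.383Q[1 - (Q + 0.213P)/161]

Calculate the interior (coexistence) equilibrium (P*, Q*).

P* ≈ 616, Q* ≈ 29.8

Setting both brackets to zero gives the nullclines P + 1.01Q = 646 and 0.213P + Q = 161.
Substituting Q = 161 - 0.213P into the first: P(1 - 1.01·0.213) = 646 - 1.01·161.
So P* = 483/0.785 = 616, and then Q* = 161 - 0.213·616 = 29.8.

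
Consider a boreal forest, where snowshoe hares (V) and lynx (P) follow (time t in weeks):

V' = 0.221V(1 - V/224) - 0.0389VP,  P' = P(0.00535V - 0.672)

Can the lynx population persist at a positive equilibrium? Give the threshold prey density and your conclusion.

Threshold V = 126; K > 126, so yes, the predator persists.

The predator equation gives dP/dt > 0 only when V > 0.672/0.00535 = 126.
Without the predator, V → K = 224. Since 224 > 126, the predator can invade and persist.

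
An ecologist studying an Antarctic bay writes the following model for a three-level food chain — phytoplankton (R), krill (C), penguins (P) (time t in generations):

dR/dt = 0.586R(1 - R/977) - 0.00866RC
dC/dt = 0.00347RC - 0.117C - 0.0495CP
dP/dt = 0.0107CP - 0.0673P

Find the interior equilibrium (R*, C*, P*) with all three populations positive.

R* ≈ 886, C* ≈ 6.29, P* ≈ 59.8

From dP/dt = 0: 0.0107C* = 0.0673, so C* = 6.29.
From dR/dt = 0: 0.586(1 - R*/977) = 0.00866·6.29, giving R* = 977·(1 - 0.093) = 886.
From dC/dt = 0: 0.00347·886 - 0.117 = 0.0495P*, so P* = 2.96/0.0495 = 59.8.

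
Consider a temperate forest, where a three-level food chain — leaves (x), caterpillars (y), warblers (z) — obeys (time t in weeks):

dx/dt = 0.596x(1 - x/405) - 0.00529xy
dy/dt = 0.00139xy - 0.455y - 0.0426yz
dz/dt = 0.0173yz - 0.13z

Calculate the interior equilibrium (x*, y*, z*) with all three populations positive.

From dz/dt = 0: 0.0173y* = 0.13, so y* = 7.51.
From dx/dt = 0: 0.596(1 - x*/405) = 0.00529·7.51, giving x* = 405·(1 - 0.0667) = 378.
From dy/dt = 0: 0.00139·378 - 0.455 = 0.0426z*, so z* = 0.0704/0.0426 = 1.65.

x* ≈ 378, y* ≈ 7.51, z* ≈ 1.65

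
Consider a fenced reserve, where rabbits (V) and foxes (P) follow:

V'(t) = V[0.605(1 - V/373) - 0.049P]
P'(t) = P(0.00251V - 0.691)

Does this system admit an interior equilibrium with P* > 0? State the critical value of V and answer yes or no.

The predator equation gives dP/dt > 0 only when V > 0.691/0.00251 = 275.
Without the predator, V → K = 373. Since 373 > 275, the predator can invade and persist.

Threshold V = 275; K > 275, so yes, the predator persists.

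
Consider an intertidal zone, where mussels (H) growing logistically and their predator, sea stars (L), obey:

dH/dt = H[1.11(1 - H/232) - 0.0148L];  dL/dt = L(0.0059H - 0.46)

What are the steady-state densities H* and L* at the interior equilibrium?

From dL/dt = 0 with L > 0: 0.0059H* = 0.46, so H* = 78.
Substitute into dH/dt = 0: 1.11(1 - 78/232) = 0.0148L*.
The bracket is 0.664, giving L* = 0.737/0.0148 = 49.8.

H* ≈ 78, L* ≈ 49.8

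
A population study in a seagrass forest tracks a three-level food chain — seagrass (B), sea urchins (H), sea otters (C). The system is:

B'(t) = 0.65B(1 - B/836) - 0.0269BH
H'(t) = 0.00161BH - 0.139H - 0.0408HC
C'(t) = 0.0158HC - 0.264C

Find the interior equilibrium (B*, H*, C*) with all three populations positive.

B* ≈ 258, H* ≈ 16.7, C* ≈ 6.77

From dC/dt = 0: 0.0158H* = 0.264, so H* = 16.7.
From dB/dt = 0: 0.65(1 - B*/836) = 0.0269·16.7, giving B* = 836·(1 - 0.691) = 258.
From dH/dt = 0: 0.00161·258 - 0.139 = 0.0408C*, so C* = 0.276/0.0408 = 6.77.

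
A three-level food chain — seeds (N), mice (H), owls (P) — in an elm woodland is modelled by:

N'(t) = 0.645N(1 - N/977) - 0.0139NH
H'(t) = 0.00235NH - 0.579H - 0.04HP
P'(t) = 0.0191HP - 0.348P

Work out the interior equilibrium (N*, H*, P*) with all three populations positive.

N* ≈ 593, H* ≈ 18.2, P* ≈ 20.4

From dP/dt = 0: 0.0191H* = 0.348, so H* = 18.2.
From dN/dt = 0: 0.645(1 - N*/977) = 0.0139·18.2, giving N* = 977·(1 - 0.393) = 593.
From dH/dt = 0: 0.00235·593 - 0.579 = 0.04P*, so P* = 0.815/0.04 = 20.4.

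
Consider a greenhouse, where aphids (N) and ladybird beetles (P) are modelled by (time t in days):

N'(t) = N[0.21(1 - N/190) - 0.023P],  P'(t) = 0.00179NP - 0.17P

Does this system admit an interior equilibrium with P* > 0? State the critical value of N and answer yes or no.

The predator equation gives dP/dt > 0 only when N > 0.17/0.00179 = 95.
Without the predator, N → K = 190. Since 190 > 95, the predator can invade and persist.

Threshold N = 95; K > 95, so yes, the predator persists.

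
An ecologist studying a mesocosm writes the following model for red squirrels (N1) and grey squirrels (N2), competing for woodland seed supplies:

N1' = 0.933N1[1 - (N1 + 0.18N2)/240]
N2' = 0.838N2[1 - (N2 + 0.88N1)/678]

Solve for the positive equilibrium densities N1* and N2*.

Setting both brackets to zero gives the nullclines N1 + 0.18N2 = 240 and 0.88N1 + N2 = 678.
Substituting N2 = 678 - 0.88N1 into the first: N1(1 - 0.18·0.88) = 240 - 0.18·678.
So N1* = 118/0.842 = 140, and then N2* = 678 - 0.88·140 = 555.

N1* ≈ 140, N2* ≈ 555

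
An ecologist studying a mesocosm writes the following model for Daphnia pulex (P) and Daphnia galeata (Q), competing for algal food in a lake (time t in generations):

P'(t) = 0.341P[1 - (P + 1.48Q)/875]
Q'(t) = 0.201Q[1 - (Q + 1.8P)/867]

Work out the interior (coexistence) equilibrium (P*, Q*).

Setting both brackets to zero gives the nullclines P + 1.48Q = 875 and 1.8P + Q = 867.
Substituting Q = 867 - 1.8P into the first: P(1 - 1.48·1.8) = 875 - 1.48·867.
So P* = -408/-1.66 = 245, and then Q* = 867 - 1.8·245 = 425.

P* ≈ 245, Q* ≈ 425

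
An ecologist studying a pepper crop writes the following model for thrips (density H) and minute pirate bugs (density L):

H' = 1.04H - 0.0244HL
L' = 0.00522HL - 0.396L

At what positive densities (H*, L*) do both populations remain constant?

H* ≈ 75.9, L* ≈ 42.6

Set dL/dt = 0 with L > 0: 0.00522H - 0.396 = 0, so H* = 0.396/0.00522 = 75.9.
Set dH/dt = 0 with H > 0: 1.04 - 0.0244L = 0, so L* = 1.04/0.0244 = 42.6.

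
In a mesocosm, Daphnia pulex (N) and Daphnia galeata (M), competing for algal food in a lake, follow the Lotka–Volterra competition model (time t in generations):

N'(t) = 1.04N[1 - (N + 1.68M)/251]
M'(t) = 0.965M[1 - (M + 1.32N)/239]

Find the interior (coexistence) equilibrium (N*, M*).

N* ≈ 124, M* ≈ 75.8

Setting both brackets to zero gives the nullclines N + 1.68M = 251 and 1.32N + M = 239.
Substituting M = 239 - 1.32N into the first: N(1 - 1.68·1.32) = 251 - 1.68·239.
So N* = -151/-1.22 = 124, and then M* = 239 - 1.32·124 = 75.8.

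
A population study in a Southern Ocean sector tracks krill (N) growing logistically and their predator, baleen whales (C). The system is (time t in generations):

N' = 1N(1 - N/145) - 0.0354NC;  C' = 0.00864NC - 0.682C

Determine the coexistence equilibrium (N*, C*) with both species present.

From dC/dt = 0 with C > 0: 0.00864N* = 0.682, so N* = 78.9.
Substitute into dN/dt = 0: 1(1 - 78.9/145) = 0.0354C*.
The bracket is 0.456, giving C* = 0.456/0.0354 = 12.9.

N* ≈ 78.9, C* ≈ 12.9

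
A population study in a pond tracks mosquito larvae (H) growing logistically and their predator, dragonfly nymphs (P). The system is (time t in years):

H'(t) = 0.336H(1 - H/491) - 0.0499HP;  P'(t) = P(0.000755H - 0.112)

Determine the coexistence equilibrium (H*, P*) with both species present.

H* ≈ 148, P* ≈ 4.7

From dP/dt = 0 with P > 0: 0.000755H* = 0.112, so H* = 148.
Substitute into dH/dt = 0: 0.336(1 - 148/491) = 0.0499P*.
The bracket is 0.698, giving P* = 0.234/0.0499 = 4.7.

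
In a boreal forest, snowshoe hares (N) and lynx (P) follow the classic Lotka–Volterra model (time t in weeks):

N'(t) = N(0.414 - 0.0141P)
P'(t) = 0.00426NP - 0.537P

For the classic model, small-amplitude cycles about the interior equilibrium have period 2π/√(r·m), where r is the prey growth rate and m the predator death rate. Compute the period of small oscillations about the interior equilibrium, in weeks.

T ≈ 13.3 weeks

Here r = 0.414 and m = 0.537, so r·m = 0.222.
ω = √0.222 = 0.472 per week, hence T = 2π/ω ≈ 13.3 weeks.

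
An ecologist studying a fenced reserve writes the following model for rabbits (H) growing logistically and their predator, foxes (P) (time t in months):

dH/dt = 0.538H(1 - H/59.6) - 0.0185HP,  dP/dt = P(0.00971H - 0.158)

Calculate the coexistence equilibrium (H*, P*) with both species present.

H* ≈ 16.3, P* ≈ 21.1

From dP/dt = 0 with P > 0: 0.00971H* = 0.158, so H* = 16.3.
Substitute into dH/dt = 0: 0.538(1 - 16.3/59.6) = 0.0185P*.
The bracket is 0.727, giving P* = 0.391/0.0185 = 21.1.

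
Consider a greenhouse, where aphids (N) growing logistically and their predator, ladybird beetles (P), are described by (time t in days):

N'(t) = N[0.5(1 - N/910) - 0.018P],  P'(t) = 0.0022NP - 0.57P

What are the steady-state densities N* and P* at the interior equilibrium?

From dP/dt = 0 with P > 0: 0.0022N* = 0.57, so N* = 259.
Substitute into dN/dt = 0: 0.5(1 - 259/910) = 0.018P*.
The bracket is 0.715, giving P* = 0.358/0.018 = 19.9.

N* ≈ 259, P* ≈ 19.9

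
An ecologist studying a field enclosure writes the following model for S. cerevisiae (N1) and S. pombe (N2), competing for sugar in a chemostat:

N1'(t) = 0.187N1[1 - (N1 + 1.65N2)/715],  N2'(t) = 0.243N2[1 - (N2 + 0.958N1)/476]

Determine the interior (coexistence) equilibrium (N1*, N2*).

Setting both brackets to zero gives the nullclines N1 + 1.65N2 = 715 and 0.958N1 + N2 = 476.
Substituting N2 = 476 - 0.958N1 into the first: N1(1 - 1.65·0.958) = 715 - 1.65·476.
So N1* = -70.4/-0.581 = 121, and then N2* = 476 - 0.958·121 = 360.

N1* ≈ 121, N2* ≈ 360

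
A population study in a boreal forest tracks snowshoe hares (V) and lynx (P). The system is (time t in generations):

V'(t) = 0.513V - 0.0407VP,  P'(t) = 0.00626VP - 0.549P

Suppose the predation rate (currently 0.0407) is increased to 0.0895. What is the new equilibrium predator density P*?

P* ≈ 5.73

At the interior fixed point, setting dV/dt = 0 with V > 0 fixes P* = (prey growth rate)/(VP coefficient) — independent of the other coefficients.
With the change, P* = 0.513/0.0895 = 5.73; it falls from 12.6.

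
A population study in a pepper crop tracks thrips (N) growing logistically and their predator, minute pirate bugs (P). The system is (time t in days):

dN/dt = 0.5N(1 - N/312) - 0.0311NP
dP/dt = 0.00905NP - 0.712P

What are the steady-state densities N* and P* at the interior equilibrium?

N* ≈ 78.7, P* ≈ 12

From dP/dt = 0 with P > 0: 0.00905N* = 0.712, so N* = 78.7.
Substitute into dN/dt = 0: 0.5(1 - 78.7/312) = 0.0311P*.
The bracket is 0.748, giving P* = 0.374/0.0311 = 12.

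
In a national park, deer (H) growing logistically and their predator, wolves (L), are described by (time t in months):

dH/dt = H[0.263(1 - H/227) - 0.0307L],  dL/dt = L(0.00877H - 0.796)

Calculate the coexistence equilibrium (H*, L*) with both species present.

From dL/dt = 0 with L > 0: 0.00877H* = 0.796, so H* = 90.8.
Substitute into dH/dt = 0: 0.263(1 - 90.8/227) = 0.0307L*.
The bracket is 0.6, giving L* = 0.158/0.0307 = 5.14.

H* ≈ 90.8, L* ≈ 5.14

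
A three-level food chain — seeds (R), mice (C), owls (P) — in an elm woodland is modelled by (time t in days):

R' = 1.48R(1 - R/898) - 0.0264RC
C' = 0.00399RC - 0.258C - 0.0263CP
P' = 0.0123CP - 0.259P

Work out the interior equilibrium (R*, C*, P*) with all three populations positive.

From dP/dt = 0: 0.0123C* = 0.259, so C* = 21.1.
From dR/dt = 0: 1.48(1 - R*/898) = 0.0264·21.1, giving R* = 898·(1 - 0.376) = 561.
From dC/dt = 0: 0.00399·561 - 0.258 = 0.0263P*, so P* = 1.98/0.0263 = 75.3.

R* ≈ 561, C* ≈ 21.1, P* ≈ 75.3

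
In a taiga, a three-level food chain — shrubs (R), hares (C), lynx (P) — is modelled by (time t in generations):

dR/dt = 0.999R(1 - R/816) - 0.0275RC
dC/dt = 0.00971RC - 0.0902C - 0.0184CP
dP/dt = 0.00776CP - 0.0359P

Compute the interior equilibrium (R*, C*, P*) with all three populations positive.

R* ≈ 712, C* ≈ 4.63, P* ≈ 371

From dP/dt = 0: 0.00776C* = 0.0359, so C* = 4.63.
From dR/dt = 0: 0.999(1 - R*/816) = 0.0275·4.63, giving R* = 816·(1 - 0.127) = 712.
From dC/dt = 0: 0.00971·712 - 0.0902 = 0.0184P*, so P* = 6.82/0.0184 = 371.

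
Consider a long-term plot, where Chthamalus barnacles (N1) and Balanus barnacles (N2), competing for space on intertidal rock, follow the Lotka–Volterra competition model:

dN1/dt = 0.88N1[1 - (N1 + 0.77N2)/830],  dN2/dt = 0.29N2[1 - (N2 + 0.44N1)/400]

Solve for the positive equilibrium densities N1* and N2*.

Setting both brackets to zero gives the nullclines N1 + 0.77N2 = 830 and 0.44N1 + N2 = 400.
Substituting N2 = 400 - 0.44N1 into the first: N1(1 - 0.77·0.44) = 830 - 0.77·400.
So N1* = 522/0.661 = 789, and then N2* = 400 - 0.44·789 = 52.6.

N1* ≈ 789, N2* ≈ 52.6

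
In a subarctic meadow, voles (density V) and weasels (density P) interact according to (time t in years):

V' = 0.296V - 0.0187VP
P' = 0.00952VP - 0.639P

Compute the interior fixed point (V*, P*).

Set dP/dt = 0 with P > 0: 0.00952V - 0.639 = 0, so V* = 0.639/0.00952 = 67.1.
Set dV/dt = 0 with V > 0: 0.296 - 0.0187P = 0, so P* = 0.296/0.0187 = 15.8.

V* ≈ 67.1, P* ≈ 15.8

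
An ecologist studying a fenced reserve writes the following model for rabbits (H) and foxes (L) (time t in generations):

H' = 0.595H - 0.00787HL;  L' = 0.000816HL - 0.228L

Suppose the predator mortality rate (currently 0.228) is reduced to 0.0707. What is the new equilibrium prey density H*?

H* ≈ 86.6

At the interior fixed point, setting dL/dt = 0 with L > 0 fixes H* = (predator death rate)/(HL coefficient) — independent of the other coefficients.
With the change, H* = 0.0707/0.000816 = 86.6; it falls from 279.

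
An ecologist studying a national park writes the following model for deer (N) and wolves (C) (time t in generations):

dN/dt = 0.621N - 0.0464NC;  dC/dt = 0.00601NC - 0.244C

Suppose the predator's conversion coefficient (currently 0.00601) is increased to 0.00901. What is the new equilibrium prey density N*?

N* ≈ 27.1

At the interior fixed point, setting dC/dt = 0 with C > 0 fixes N* = (predator death rate)/(NC coefficient) — independent of the other coefficients.
With the change, N* = 0.244/0.00901 = 27.1; it falls from 40.6.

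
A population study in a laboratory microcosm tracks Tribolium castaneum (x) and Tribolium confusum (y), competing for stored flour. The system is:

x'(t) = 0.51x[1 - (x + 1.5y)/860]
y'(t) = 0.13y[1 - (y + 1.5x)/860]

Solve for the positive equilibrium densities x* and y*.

x* ≈ 344, y* ≈ 344

Setting both brackets to zero gives the nullclines x + 1.5y = 860 and 1.5x + y = 860.
Substituting y = 860 - 1.5x into the first: x(1 - 1.5·1.5) = 860 - 1.5·860.
So x* = -430/-1.25 = 344, and then y* = 860 - 1.5·344 = 344.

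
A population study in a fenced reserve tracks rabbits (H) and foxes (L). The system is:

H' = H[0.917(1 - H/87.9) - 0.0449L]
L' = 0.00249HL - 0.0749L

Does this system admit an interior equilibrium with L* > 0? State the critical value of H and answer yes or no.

Threshold H = 30.1; K > 30.1, so yes, the predator persists.

The predator equation gives dL/dt > 0 only when H > 0.0749/0.00249 = 30.1.
Without the predator, H → K = 87.9. Since 87.9 > 30.1, the predator can invade and persist.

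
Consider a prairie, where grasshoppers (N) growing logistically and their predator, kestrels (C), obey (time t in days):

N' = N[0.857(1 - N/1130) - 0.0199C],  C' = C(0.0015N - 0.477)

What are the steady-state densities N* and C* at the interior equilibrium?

N* ≈ 318, C* ≈ 30.9

From dC/dt = 0 with C > 0: 0.0015N* = 0.477, so N* = 318.
Substitute into dN/dt = 0: 0.857(1 - 318/1130) = 0.0199C*.
The bracket is 0.719, giving C* = 0.616/0.0199 = 30.9.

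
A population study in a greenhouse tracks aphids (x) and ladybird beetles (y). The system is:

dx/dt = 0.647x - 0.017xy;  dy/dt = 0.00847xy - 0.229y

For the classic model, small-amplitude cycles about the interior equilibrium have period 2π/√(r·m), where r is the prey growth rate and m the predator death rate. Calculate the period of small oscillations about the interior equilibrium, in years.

Here r = 0.647 and m = 0.229, so r·m = 0.148.
ω = √0.148 = 0.385 per year, hence T = 2π/ω ≈ 16.3 years.

T ≈ 16.3 years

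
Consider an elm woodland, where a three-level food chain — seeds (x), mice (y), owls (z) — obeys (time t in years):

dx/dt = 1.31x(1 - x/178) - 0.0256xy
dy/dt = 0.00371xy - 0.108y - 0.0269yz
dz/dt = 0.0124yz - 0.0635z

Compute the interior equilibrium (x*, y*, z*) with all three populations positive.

x* ≈ 160, y* ≈ 5.12, z* ≈ 18.1

From dz/dt = 0: 0.0124y* = 0.0635, so y* = 5.12.
From dx/dt = 0: 1.31(1 - x*/178) = 0.0256·5.12, giving x* = 178·(1 - 0.1) = 160.
From dy/dt = 0: 0.00371·160 - 0.108 = 0.0269z*, so z* = 0.486/0.0269 = 18.1.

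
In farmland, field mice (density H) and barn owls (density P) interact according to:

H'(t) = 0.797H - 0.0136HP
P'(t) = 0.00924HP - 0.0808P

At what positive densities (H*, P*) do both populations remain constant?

H* ≈ 8.74, P* ≈ 58.6

Set dP/dt = 0 with P > 0: 0.00924H - 0.0808 = 0, so H* = 0.0808/0.00924 = 8.74.
Set dH/dt = 0 with H > 0: 0.797 - 0.0136P = 0, so P* = 0.797/0.0136 = 58.6.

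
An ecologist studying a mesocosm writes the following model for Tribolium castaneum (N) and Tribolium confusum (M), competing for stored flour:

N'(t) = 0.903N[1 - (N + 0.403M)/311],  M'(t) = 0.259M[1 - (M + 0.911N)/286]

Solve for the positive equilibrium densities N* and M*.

N* ≈ 309, M* ≈ 4.23

Setting both brackets to zero gives the nullclines N + 0.403M = 311 and 0.911N + M = 286.
Substituting M = 286 - 0.911N into the first: N(1 - 0.403·0.911) = 311 - 0.403·286.
So N* = 196/0.633 = 309, and then M* = 286 - 0.911·309 = 4.23.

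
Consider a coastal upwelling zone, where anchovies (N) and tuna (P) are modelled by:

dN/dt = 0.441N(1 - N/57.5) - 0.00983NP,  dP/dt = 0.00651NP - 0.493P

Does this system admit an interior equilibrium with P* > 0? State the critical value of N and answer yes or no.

Threshold N = 75.7; K < 75.7, so no, the predator goes extinct.

The predator equation gives dP/dt > 0 only when N > 0.493/0.00651 = 75.7.
Without the predator, N → K = 57.5. Since 57.5 < 75.7, the predator cannot invade.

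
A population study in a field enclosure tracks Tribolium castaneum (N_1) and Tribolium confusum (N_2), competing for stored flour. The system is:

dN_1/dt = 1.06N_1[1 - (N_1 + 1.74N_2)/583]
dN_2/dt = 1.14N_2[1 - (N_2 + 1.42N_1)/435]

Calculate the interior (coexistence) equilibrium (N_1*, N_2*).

Setting both brackets to zero gives the nullclines N_1 + 1.74N_2 = 583 and 1.42N_1 + N_2 = 435.
Substituting N_2 = 435 - 1.42N_1 into the first: N_1(1 - 1.74·1.42) = 583 - 1.74·435.
So N_1* = -174/-1.47 = 118, and then N_2* = 435 - 1.42·118 = 267.

N_1* ≈ 118, N_2* ≈ 267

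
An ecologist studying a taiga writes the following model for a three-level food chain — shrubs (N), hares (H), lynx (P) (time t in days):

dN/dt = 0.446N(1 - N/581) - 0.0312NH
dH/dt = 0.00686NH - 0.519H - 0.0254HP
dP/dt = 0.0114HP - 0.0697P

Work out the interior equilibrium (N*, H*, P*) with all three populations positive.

From dP/dt = 0: 0.0114H* = 0.0697, so H* = 6.11.
From dN/dt = 0: 0.446(1 - N*/581) = 0.0312·6.11, giving N* = 581·(1 - 0.428) = 333.
From dH/dt = 0: 0.00686·333 - 0.519 = 0.0254P*, so P* = 1.76/0.0254 = 69.4.

N* ≈ 333, H* ≈ 6.11, P* ≈ 69.4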